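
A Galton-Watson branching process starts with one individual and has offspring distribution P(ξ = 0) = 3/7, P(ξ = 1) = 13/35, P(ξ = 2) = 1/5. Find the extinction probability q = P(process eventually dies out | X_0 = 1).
q = 1

Mean offspring μ = 0·3/7 + 1·13/35 + 2·1/5 = 27/35 ≤ 1. For μ ≤ 1 with offspring not concentrated at 1, the Galton-Watson process goes extinct almost surely, so q = 1.
(Algebraic check: The pgf is f(s) = 3/7 + 13/35·s + 1/5·s². The extinction probability q is the smallest fixed point of f in [0, 1]. Setting s = f(s):
  1/5·s² + (13/35 − 1)·s + 3/7 = 0
  1/5·s² − (3/7 + 1/5)·s + 3/7 = 0
which factors as (s − 1)·(1/5·s − 3/7) = 0, giving roots s = 1 and s = (3/7)/(1/5) = 15/7. Since 15/7 ≥ 1, the smallest root in [0, 1] is s = 1.)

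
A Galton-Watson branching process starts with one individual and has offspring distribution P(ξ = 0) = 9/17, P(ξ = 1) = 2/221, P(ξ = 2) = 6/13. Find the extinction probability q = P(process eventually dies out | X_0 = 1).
q = 1

Mean offspring μ = 0·9/17 + 1·2/221 + 2·6/13 = 206/221 ≤ 1. For μ ≤ 1 with offspring not concentrated at 1, the Galton-Watson process goes extinct almost surely, so q = 1.
(Algebraic check: The pgf is f(s) = 9/17 + 2/221·s + 6/13·s². The extinction probability q is the smallest fixed point of f in [0, 1]. Setting s = f(s):
  6/13·s² + (2/221 − 1)·s + 9/17 = 0
  6/13·s² − (9/17 + 6/13)·s + 9/17 = 0
which factors as (s − 1)·(6/13·s − 9/17) = 0, giving roots s = 1 and s = (9/17)/(6/13) = 39/34. Since 39/34 ≥ 1, the smallest root in [0, 1] is s = 1.)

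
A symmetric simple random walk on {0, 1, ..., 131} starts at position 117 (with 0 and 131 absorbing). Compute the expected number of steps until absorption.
E[τ | X_0 = 117] = 1638

Let v_k = E[τ | X_0 = k]. Boundary: v_0 = v_131 = 0. Recurrence: v_k = 1 + (v_{k-1} + v_{k+1})/2 for 1 ≤ k ≤ 130. The particular solution to v_k − (v_{k-1} + v_{k+1})/2 = 1 is v_k = −k^2. Adding homogeneous solution A + B k and matching boundaries gives v_k = k (131 − k). Substituting k = 117: v_117 = 117 · 14 = 1638.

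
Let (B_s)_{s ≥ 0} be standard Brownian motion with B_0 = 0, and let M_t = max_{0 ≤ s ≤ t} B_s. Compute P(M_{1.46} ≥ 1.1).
P(M_{1.46} ≥ 1.1) = 2·P(B_{1.46} ≥ 1.1) = 2(1 − Φ(1.1/√1.46)) ≈ 0.3626

By the reflection principle for Brownian motion, P(M_t ≥ a) = 2 · P(B_t ≥ a) for a ≥ 0. Since B_t ~ N(0, t), P(B_t ≥ 1.1) = 1 − Φ(1.1/√t) = 1 − Φ(1.1/√1.46) = 1 − Φ(0.9104). So
  P(M_{1.46} ≥ 1.1) = 2(1 − Φ(0.9104)) ≈ 0.3626.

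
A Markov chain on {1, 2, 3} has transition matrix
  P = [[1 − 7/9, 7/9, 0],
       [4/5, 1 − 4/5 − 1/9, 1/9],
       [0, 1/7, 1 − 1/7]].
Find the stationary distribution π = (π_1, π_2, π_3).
π = (81/221, 315/884, 245/884)

This is a birth-death chain on three states, which satisfies detailed balance: π_1 · P_{12} = π_2 · P_{21} and π_2 · P_{23} = π_3 · P_{32}.
From π_1 · 7/9 = π_2 · 4/5: π_2/π_1 = (7/9)/(4/5) = 35/36.
From π_2 · 1/9 = π_3 · 1/7: π_3/π_2 = (1/9)/(1/7) = 7/9.
Take π_1 proportional to 1; then unnormalized π = (1, 35/36, 245/324). Normalize by dividing by the sum 221/81:
  π = (81/221, 315/884, 245/884).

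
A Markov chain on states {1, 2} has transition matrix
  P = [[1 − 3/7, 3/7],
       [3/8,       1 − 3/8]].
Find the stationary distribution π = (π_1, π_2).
π_1 = 7/15, π_2 = 8/15

Solve πP = π with π_1 + π_2 = 1. From πP = π: π_1 · (1 − 3/7) + π_2 · 3/8 = π_1 ⇒ π_2 · 3/8 = π_1 · 3/7 ⇒ π_2/π_1 = (3/7)/(3/8) = 8/7. Together with π_1 + π_2 = 1:
  π_1 = (3/8)/(3/7 + 3/8) = (3/8)/(45/56) = 7/15,
  π_2 = (3/7)/(3/7 + 3/8) = (3/7)/(45/56) = 8/15.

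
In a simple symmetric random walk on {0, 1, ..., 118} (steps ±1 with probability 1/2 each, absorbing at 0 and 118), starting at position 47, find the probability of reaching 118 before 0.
P(hit 118 before 0) = 47/118

Let u_k = P(hit 118 before 0 | start at k). Then u_0 = 0, u_118 = 1, and u_k = u_{k-1}/2 + u_{k+1}/2 for 1 ≤ k ≤ 117. This harmonic recurrence is solved by u_k = k/118, giving u_47 = 47/118.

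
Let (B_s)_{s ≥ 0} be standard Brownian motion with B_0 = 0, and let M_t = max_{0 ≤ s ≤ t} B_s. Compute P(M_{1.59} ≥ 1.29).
P(M_{1.59} ≥ 1.29) = 2·P(B_{1.59} ≥ 1.29) = 2(1 − Φ(1.29/√1.59)) ≈ 0.3063

By the reflection principle for Brownian motion, P(M_t ≥ a) = 2 · P(B_t ≥ a) for a ≥ 0. Since B_t ~ N(0, t), P(B_t ≥ 1.29) = 1 − Φ(1.29/√t) = 1 − Φ(1.29/√1.59) = 1 − Φ(1.0230). So
  P(M_{1.59} ≥ 1.29) = 2(1 − Φ(1.0230)) ≈ 0.3063.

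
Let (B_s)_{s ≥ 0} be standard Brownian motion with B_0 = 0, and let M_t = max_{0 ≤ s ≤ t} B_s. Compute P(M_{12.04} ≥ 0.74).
P(M_{12.04} ≥ 0.74) = 2·P(B_{12.04} ≥ 0.74) = 2(1 − Φ(0.74/√12.04)) ≈ 0.8311

By the reflection principle for Brownian motion, P(M_t ≥ a) = 2 · P(B_t ≥ a) for a ≥ 0. Since B_t ~ N(0, t), P(B_t ≥ 0.74) = 1 − Φ(0.74/√t) = 1 − Φ(0.74/√12.04) = 1 − Φ(0.2133). So
  P(M_{12.04} ≥ 0.74) = 2(1 − Φ(0.2133)) ≈ 0.8311.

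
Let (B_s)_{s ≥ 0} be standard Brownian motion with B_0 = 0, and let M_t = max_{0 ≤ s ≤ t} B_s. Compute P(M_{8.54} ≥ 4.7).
P(M_{8.54} ≥ 4.7) = 2·P(B_{8.54} ≥ 4.7) = 2(1 − Φ(4.7/√8.54)) ≈ 0.1078

By the reflection principle for Brownian motion, P(M_t ≥ a) = 2 · P(B_t ≥ a) for a ≥ 0. Since B_t ~ N(0, t), P(B_t ≥ 4.7) = 1 − Φ(4.7/√t) = 1 − Φ(4.7/√8.54) = 1 − Φ(1.6083). So
  P(M_{8.54} ≥ 4.7) = 2(1 − Φ(1.6083)) ≈ 0.1078.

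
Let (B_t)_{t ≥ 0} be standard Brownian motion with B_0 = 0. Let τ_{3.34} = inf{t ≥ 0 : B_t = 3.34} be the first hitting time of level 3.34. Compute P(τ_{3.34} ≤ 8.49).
P(τ_{3.34} ≤ 8.49) = 2(1 − Φ(3.34/√8.49)) = 2(1 − Φ(1.1463)) ≈ 0.2517

By the reflection principle for standard BM, P(τ_b ≤ t) = 2 · P(B_t ≥ b). Since B_t ~ N(0, t), P(B_t ≥ 3.34) = 1 − Φ(3.34/√t) = 1 − Φ(3.34/√8.49) = 1 − Φ(1.1463) ≈ 0.12584. Doubling: P(τ_{3.34} ≤ 8.49) ≈ 2 · 0.12584 = 0.25168 ≈ 0.2517.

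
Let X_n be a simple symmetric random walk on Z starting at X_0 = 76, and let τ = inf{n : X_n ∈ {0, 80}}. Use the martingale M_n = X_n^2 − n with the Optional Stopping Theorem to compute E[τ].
E[τ] = 304

M_n = X_n^2 − n is a martingale (since E[X_{n+1}^2 | F_n] = X_n^2 + 1). By OST (τ has finite mean in a bounded region), E[M_τ] = E[M_0] = X_0^2 − 0 = 76^2 = 5776. Also E[M_τ] = E[X_τ^2] − E[τ]. The walk exits at 0 or 80, with P(hit 80 first) = 76/80, so E[X_τ^2] = 80^2 · 76/80 + 0 = 6080. Thus E[τ] = E[X_τ^2] − E[M_τ] = 6080 − 5776 = 304 = 76(80 − 76) = 304.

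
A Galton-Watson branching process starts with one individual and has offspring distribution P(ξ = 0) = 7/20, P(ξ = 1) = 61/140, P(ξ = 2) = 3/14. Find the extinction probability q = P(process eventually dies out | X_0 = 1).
q = 1

Mean offspring μ = 0·7/20 + 1·61/140 + 2·3/14 = 121/140 ≤ 1. For μ ≤ 1 with offspring not concentrated at 1, the Galton-Watson process goes extinct almost surely, so q = 1.
(Algebraic check: The pgf is f(s) = 7/20 + 61/140·s + 3/14·s². The extinction probability q is the smallest fixed point of f in [0, 1]. Setting s = f(s):
  3/14·s² + (61/140 − 1)·s + 7/20 = 0
  3/14·s² − (7/20 + 3/14)·s + 7/20 = 0
which factors as (s − 1)·(3/14·s − 7/20) = 0, giving roots s = 1 and s = (7/20)/(3/14) = 49/30. Since 49/30 ≥ 1, the smallest root in [0, 1] is s = 1.)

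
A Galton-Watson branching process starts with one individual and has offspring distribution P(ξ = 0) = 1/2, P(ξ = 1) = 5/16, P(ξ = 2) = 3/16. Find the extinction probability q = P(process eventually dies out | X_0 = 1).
q = 1

Mean offspring μ = 0·1/2 + 1·5/16 + 2·3/16 = 11/16 ≤ 1. For μ ≤ 1 with offspring not concentrated at 1, the Galton-Watson process goes extinct almost surely, so q = 1.
(Algebraic check: The pgf is f(s) = 1/2 + 5/16·s + 3/16·s². The extinction probability q is the smallest fixed point of f in [0, 1]. Setting s = f(s):
  3/16·s² + (5/16 − 1)·s + 1/2 = 0
  3/16·s² − (1/2 + 3/16)·s + 1/2 = 0
which factors as (s − 1)·(3/16·s − 1/2) = 0, giving roots s = 1 and s = (1/2)/(3/16) = 8/3. Since 8/3 ≥ 1, the smallest root in [0, 1] is s = 1.)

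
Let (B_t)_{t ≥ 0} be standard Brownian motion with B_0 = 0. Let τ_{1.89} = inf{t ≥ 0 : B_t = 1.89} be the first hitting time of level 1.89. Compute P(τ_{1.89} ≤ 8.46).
P(τ_{1.89} ≤ 8.46) = 2(1 − Φ(1.89/√8.46)) = 2(1 − Φ(0.6498)) ≈ 0.5158

By the reflection principle for standard BM, P(τ_b ≤ t) = 2 · P(B_t ≥ b). Since B_t ~ N(0, t), P(B_t ≥ 1.89) = 1 − Φ(1.89/√t) = 1 − Φ(1.89/√8.46) = 1 − Φ(0.6498) ≈ 0.25791. Doubling: P(τ_{1.89} ≤ 8.46) ≈ 2 · 0.25791 = 0.51582 ≈ 0.5158.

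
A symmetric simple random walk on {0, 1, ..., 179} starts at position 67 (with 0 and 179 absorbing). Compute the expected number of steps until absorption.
E[τ | X_0 = 67] = 7504

Let v_k = E[τ | X_0 = k]. Boundary: v_0 = v_179 = 0. Recurrence: v_k = 1 + (v_{k-1} + v_{k+1})/2 for 1 ≤ k ≤ 178. The particular solution to v_k − (v_{k-1} + v_{k+1})/2 = 1 is v_k = −k^2. Adding homogeneous solution A + B k and matching boundaries gives v_k = k (179 − k). Substituting k = 67: v_67 = 67 · 112 = 7504.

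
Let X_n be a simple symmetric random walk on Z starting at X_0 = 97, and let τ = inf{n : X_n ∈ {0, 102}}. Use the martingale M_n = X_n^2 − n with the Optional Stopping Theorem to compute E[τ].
E[τ] = 485

M_n = X_n^2 − n is a martingale (since E[X_{n+1}^2 | F_n] = X_n^2 + 1). By OST (τ has finite mean in a bounded region), E[M_τ] = E[M_0] = X_0^2 − 0 = 97^2 = 9409. Also E[M_τ] = E[X_τ^2] − E[τ]. The walk exits at 0 or 102, with P(hit 102 first) = 97/102, so E[X_τ^2] = 102^2 · 97/102 + 0 = 9894. Thus E[τ] = E[X_τ^2] − E[M_τ] = 9894 − 9409 = 485 = 97(102 − 97) = 485.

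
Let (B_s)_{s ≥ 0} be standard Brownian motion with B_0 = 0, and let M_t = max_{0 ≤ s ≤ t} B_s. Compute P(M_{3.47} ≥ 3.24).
P(M_{3.47} ≥ 3.24) = 2·P(B_{3.47} ≥ 3.24) = 2(1 − Φ(3.24/√3.47)) ≈ 0.0820

By the reflection principle for Brownian motion, P(M_t ≥ a) = 2 · P(B_t ≥ a) for a ≥ 0. Since B_t ~ N(0, t), P(B_t ≥ 3.24) = 1 − Φ(3.24/√t) = 1 − Φ(3.24/√3.47) = 1 − Φ(1.7393). So
  P(M_{3.47} ≥ 3.24) = 2(1 − Φ(1.7393)) ≈ 0.0820.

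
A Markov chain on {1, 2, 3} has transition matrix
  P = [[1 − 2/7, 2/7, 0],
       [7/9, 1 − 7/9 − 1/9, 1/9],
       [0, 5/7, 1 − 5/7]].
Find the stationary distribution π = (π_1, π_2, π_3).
π = (245/349, 90/349, 14/349)

This is a birth-death chain on three states, which satisfies detailed balance: π_1 · P_{12} = π_2 · P_{21} and π_2 · P_{23} = π_3 · P_{32}.
From π_1 · 2/7 = π_2 · 7/9: π_2/π_1 = (2/7)/(7/9) = 18/49.
From π_2 · 1/9 = π_3 · 5/7: π_3/π_2 = (1/9)/(5/7) = 7/45.
Take π_1 proportional to 1; then unnormalized π = (1, 18/49, 2/35). Normalize by dividing by the sum 349/245:
  π = (245/349, 90/349, 14/349).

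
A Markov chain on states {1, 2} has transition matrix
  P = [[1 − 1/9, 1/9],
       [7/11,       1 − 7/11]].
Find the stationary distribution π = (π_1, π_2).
π_1 = 63/74, π_2 = 11/74

Solve πP = π with π_1 + π_2 = 1. From πP = π: π_1 · (1 − 1/9) + π_2 · 7/11 = π_1 ⇒ π_2 · 7/11 = π_1 · 1/9 ⇒ π_2/π_1 = (1/9)/(7/11) = 11/63. Together with π_1 + π_2 = 1:
  π_1 = (7/11)/(1/9 + 7/11) = (7/11)/(74/99) = 63/74,
  π_2 = (1/9)/(1/9 + 7/11) = (1/9)/(74/99) = 11/74.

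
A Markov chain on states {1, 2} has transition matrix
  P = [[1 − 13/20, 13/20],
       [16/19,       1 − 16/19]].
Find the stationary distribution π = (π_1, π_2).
π_1 = 320/567, π_2 = 247/567

Solve πP = π with π_1 + π_2 = 1. From πP = π: π_1 · (1 − 13/20) + π_2 · 16/19 = π_1 ⇒ π_2 · 16/19 = π_1 · 13/20 ⇒ π_2/π_1 = (13/20)/(16/19) = 247/320. Together with π_1 + π_2 = 1:
  π_1 = (16/19)/(13/20 + 16/19) = (16/19)/(567/380) = 320/567,
  π_2 = (13/20)/(13/20 + 16/19) = (13/20)/(567/380) = 247/567.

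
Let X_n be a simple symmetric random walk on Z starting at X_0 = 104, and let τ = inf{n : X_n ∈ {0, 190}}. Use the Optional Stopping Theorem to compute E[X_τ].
E[X_τ] = 104

X_n is a martingale and τ is a bounded-mean stopping time (indeed τ is finite a.s. with bounded expectation since the walk is in a bounded region). By the OST, E[X_τ] = E[X_0] = 104. Equivalently: E[X_τ] = 190 · P(hit 190 first) + 0 · P(hit 0 first) = 190 · (104/190) = 104.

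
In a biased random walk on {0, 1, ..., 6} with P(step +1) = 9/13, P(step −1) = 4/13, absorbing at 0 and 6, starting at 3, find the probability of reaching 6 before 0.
P(hit 6 before 0) = (1 − (4/9)^3) / (1 − (4/9)^6) = 729/793

Let u_k denote P(reach 6 before 0 | start at k). Boundary: u_0 = 0, u_6 = 1. Recurrence: u_k = 9/13·u_{k+1} + 4/13·u_{k-1} for 1 ≤ k ≤ 5. Try u_k = A + B·r^k with r = q/p = (4/13)/(9/13) = 4/9. Substitution satisfies the recurrence; boundary conditions give:
  u_k = (1 − r^k) / (1 − r^N) = (1 − (4/9)^3) / (1 − (4/9)^6) = 729/793.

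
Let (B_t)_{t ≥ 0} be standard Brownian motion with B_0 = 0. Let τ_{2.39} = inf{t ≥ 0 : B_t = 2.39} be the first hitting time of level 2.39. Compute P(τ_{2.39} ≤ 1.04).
P(τ_{2.39} ≤ 1.04) = 2(1 − Φ(2.39/√1.04)) = 2(1 − Φ(2.3436)) ≈ 0.0191

By the reflection principle for standard BM, P(τ_b ≤ t) = 2 · P(B_t ≥ b). Since B_t ~ N(0, t), P(B_t ≥ 2.39) = 1 − Φ(2.39/√t) = 1 − Φ(2.39/√1.04) = 1 − Φ(2.3436) ≈ 0.00955. Doubling: P(τ_{2.39} ≤ 1.04) ≈ 2 · 0.00955 = 0.01910 ≈ 0.0191.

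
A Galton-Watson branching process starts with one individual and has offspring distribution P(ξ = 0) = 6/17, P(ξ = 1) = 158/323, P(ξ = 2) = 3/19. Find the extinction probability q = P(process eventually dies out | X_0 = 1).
q = 1

Mean offspring μ = 0·6/17 + 1·158/323 + 2·3/19 = 260/323 ≤ 1. For μ ≤ 1 with offspring not concentrated at 1, the Galton-Watson process goes extinct almost surely, so q = 1.
(Algebraic check: The pgf is f(s) = 6/17 + 158/323·s + 3/19·s². The extinction probability q is the smallest fixed point of f in [0, 1]. Setting s = f(s):
  3/19·s² + (158/323 − 1)·s + 6/17 = 0
  3/19·s² − (6/17 + 3/19)·s + 6/17 = 0
which factors as (s − 1)·(3/19·s − 6/17) = 0, giving roots s = 1 and s = (6/17)/(3/19) = 38/17. Since 38/17 ≥ 1, the smallest root in [0, 1] is s = 1.)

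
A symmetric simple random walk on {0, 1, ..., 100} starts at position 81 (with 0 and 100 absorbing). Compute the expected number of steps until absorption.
E[τ | X_0 = 81] = 1539

Let v_k = E[τ | X_0 = k]. Boundary: v_0 = v_100 = 0. Recurrence: v_k = 1 + (v_{k-1} + v_{k+1})/2 for 1 ≤ k ≤ 99. The particular solution to v_k − (v_{k-1} + v_{k+1})/2 = 1 is v_k = −k^2. Adding homogeneous solution A + B k and matching boundaries gives v_k = k (100 − k). Substituting k = 81: v_81 = 81 · 19 = 1539.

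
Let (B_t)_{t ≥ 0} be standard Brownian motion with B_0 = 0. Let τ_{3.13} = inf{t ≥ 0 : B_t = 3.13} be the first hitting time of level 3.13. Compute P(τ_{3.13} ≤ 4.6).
P(τ_{3.13} ≤ 4.6) = 2(1 − Φ(3.13/√4.6)) = 2(1 − Φ(1.4594)) ≈ 0.1445

By the reflection principle for standard BM, P(τ_b ≤ t) = 2 · P(B_t ≥ b). Since B_t ~ N(0, t), P(B_t ≥ 3.13) = 1 − Φ(3.13/√t) = 1 − Φ(3.13/√4.6) = 1 − Φ(1.4594) ≈ 0.07223. Doubling: P(τ_{3.13} ≤ 4.6) ≈ 2 · 0.07223 = 0.14446 ≈ 0.1445.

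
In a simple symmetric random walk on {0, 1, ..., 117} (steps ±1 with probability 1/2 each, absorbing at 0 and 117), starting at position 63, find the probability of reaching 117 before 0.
P(hit 117 before 0) = 63/117 = 7/13

Let u_k = P(hit 117 before 0 | start at k). Then u_0 = 0, u_117 = 1, and u_k = u_{k-1}/2 + u_{k+1}/2 for 1 ≤ k ≤ 116. This harmonic recurrence is solved by u_k = k/117, giving u_63 = 63/117 = 7/13.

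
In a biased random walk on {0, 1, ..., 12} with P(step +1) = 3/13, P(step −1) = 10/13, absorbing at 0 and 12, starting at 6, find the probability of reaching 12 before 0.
P(hit 12 before 0) = (1 − (10/3)^6) / (1 − (10/3)^12) = 729/1000729

Let u_k denote P(reach 12 before 0 | start at k). Boundary: u_0 = 0, u_12 = 1. Recurrence: u_k = 3/13·u_{k+1} + 10/13·u_{k-1} for 1 ≤ k ≤ 11. Try u_k = A + B·r^k with r = q/p = (10/13)/(3/13) = 10/3. Substitution satisfies the recurrence; boundary conditions give:
  u_k = (1 − r^k) / (1 − r^N) = (1 − (10/3)^6) / (1 − (10/3)^12) = 729/1000729.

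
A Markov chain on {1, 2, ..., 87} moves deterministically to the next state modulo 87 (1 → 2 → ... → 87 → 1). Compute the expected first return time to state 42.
E[T_42 | X_0 = 42] = 87

The chain cycles deterministically, so starting at state 42 it returns in exactly 87 steps. Equivalently, the stationary distribution is uniform π_j = 1/87 for every state j, so by Kac's formula E[T_42] = 1/π_42 = 87.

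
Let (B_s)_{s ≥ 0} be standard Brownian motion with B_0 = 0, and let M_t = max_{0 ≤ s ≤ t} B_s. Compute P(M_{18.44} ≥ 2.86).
P(M_{18.44} ≥ 2.86) = 2·P(B_{18.44} ≥ 2.86) = 2(1 − Φ(2.86/√18.44)) ≈ 0.5054

By the reflection principle for Brownian motion, P(M_t ≥ a) = 2 · P(B_t ≥ a) for a ≥ 0. Since B_t ~ N(0, t), P(B_t ≥ 2.86) = 1 − Φ(2.86/√t) = 1 − Φ(2.86/√18.44) = 1 − Φ(0.6660). So
  P(M_{18.44} ≥ 2.86) = 2(1 − Φ(0.6660)) ≈ 0.5054.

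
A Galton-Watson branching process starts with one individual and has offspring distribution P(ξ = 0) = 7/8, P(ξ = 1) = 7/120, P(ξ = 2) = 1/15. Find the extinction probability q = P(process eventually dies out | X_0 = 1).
q = 1

Mean offspring μ = 0·7/8 + 1·7/120 + 2·1/15 = 23/120 ≤ 1. For μ ≤ 1 with offspring not concentrated at 1, the Galton-Watson process goes extinct almost surely, so q = 1.
(Algebraic check: The pgf is f(s) = 7/8 + 7/120·s + 1/15·s². The extinction probability q is the smallest fixed point of f in [0, 1]. Setting s = f(s):
  1/15·s² + (7/120 − 1)·s + 7/8 = 0
  1/15·s² − (7/8 + 1/15)·s + 7/8 = 0
which factors as (s − 1)·(1/15·s − 7/8) = 0, giving roots s = 1 and s = (7/8)/(1/15) = 105/8. Since 105/8 ≥ 1, the smallest root in [0, 1] is s = 1.)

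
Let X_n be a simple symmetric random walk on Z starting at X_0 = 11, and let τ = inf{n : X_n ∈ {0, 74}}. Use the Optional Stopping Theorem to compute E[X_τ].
E[X_τ] = 11

X_n is a martingale and τ is a bounded-mean stopping time (indeed τ is finite a.s. with bounded expectation since the walk is in a bounded region). By the OST, E[X_τ] = E[X_0] = 11. Equivalently: E[X_τ] = 74 · P(hit 74 first) + 0 · P(hit 0 first) = 74 · (11/74) = 11.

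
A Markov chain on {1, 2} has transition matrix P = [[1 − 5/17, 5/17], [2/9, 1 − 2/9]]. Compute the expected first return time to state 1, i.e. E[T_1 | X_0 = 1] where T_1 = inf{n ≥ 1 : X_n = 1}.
E[T_1 | X_0 = 1] = 1/π_1 = 79/34

For an irreducible recurrent Markov chain with stationary distribution π, E[T_i | X_0 = i] = 1/π_i (Kac's formula). Here π_1 = (2/9)/(5/17 + 2/9) = (2/9)/(79/153) = 34/79, so E[T_1 | X_0 = 1] = 1/π_1 = (5/17 + 2/9)/(2/9) = (79/153)/(2/9) = 79/34.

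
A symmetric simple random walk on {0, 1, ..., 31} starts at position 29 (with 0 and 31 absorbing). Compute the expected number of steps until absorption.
E[τ | X_0 = 29] = 58

Let v_k = E[τ | X_0 = k]. Boundary: v_0 = v_31 = 0. Recurrence: v_k = 1 + (v_{k-1} + v_{k+1})/2 for 1 ≤ k ≤ 30. The particular solution to v_k − (v_{k-1} + v_{k+1})/2 = 1 is v_k = −k^2. Adding homogeneous solution A + B k and matching boundaries gives v_k = k (31 − k). Substituting k = 29: v_29 = 29 · 2 = 58.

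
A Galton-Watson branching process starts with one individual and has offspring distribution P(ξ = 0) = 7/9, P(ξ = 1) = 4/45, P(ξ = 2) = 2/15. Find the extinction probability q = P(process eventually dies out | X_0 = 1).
q = 1

Mean offspring μ = 0·7/9 + 1·4/45 + 2·2/15 = 16/45 ≤ 1. For μ ≤ 1 with offspring not concentrated at 1, the Galton-Watson process goes extinct almost surely, so q = 1.
(Algebraic check: The pgf is f(s) = 7/9 + 4/45·s + 2/15·s². The extinction probability q is the smallest fixed point of f in [0, 1]. Setting s = f(s):
  2/15·s² + (4/45 − 1)·s + 7/9 = 0
  2/15·s² − (7/9 + 2/15)·s + 7/9 = 0
which factors as (s − 1)·(2/15·s − 7/9) = 0, giving roots s = 1 and s = (7/9)/(2/15) = 35/6. Since 35/6 ≥ 1, the smallest root in [0, 1] is s = 1.)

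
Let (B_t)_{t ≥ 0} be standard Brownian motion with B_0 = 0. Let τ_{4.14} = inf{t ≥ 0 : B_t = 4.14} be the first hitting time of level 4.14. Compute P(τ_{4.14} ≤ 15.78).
P(τ_{4.14} ≤ 15.78) = 2(1 − Φ(4.14/√15.78)) = 2(1 − Φ(1.0422)) ≈ 0.2973

By the reflection principle for standard BM, P(τ_b ≤ t) = 2 · P(B_t ≥ b). Since B_t ~ N(0, t), P(B_t ≥ 4.14) = 1 − Φ(4.14/√t) = 1 − Φ(4.14/√15.78) = 1 − Φ(1.0422) ≈ 0.14866. Doubling: P(τ_{4.14} ≤ 15.78) ≈ 2 · 0.14866 = 0.29732 ≈ 0.2973.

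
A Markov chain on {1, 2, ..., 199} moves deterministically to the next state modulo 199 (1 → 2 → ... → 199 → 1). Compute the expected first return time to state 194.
E[T_194 | X_0 = 194] = 199

The chain cycles deterministically, so starting at state 194 it returns in exactly 199 steps. Equivalently, the stationary distribution is uniform π_j = 1/199 for every state j, so by Kac's formula E[T_194] = 1/π_194 = 199.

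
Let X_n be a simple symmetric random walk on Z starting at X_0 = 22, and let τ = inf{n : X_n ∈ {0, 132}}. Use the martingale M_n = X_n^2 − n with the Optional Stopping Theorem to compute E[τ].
E[τ] = 2420

M_n = X_n^2 − n is a martingale (since E[X_{n+1}^2 | F_n] = X_n^2 + 1). By OST (τ has finite mean in a bounded region), E[M_τ] = E[M_0] = X_0^2 − 0 = 22^2 = 484. Also E[M_τ] = E[X_τ^2] − E[τ]. The walk exits at 0 or 132, with P(hit 132 first) = 22/132, so E[X_τ^2] = 132^2 · 22/132 + 0 = 2904. Thus E[τ] = E[X_τ^2] − E[M_τ] = 2904 − 484 = 2420 = 22(132 − 22) = 2420.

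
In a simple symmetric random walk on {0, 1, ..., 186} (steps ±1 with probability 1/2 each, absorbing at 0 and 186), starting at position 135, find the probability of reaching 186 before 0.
P(hit 186 before 0) = 135/186 = 45/62

Let u_k = P(hit 186 before 0 | start at k). Then u_0 = 0, u_186 = 1, and u_k = u_{k-1}/2 + u_{k+1}/2 for 1 ≤ k ≤ 185. This harmonic recurrence is solved by u_k = k/186, giving u_135 = 135/186 = 45/62.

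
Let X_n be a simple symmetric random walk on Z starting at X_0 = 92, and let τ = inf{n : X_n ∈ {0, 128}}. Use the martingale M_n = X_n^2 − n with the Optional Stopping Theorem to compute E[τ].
E[τ] = 3312

M_n = X_n^2 − n is a martingale (since E[X_{n+1}^2 | F_n] = X_n^2 + 1). By OST (τ has finite mean in a bounded region), E[M_τ] = E[M_0] = X_0^2 − 0 = 92^2 = 8464. Also E[M_τ] = E[X_τ^2] − E[τ]. The walk exits at 0 or 128, with P(hit 128 first) = 92/128, so E[X_τ^2] = 128^2 · 92/128 + 0 = 11776. Thus E[τ] = E[X_τ^2] − E[M_τ] = 11776 − 8464 = 3312 = 92(128 − 92) = 3312.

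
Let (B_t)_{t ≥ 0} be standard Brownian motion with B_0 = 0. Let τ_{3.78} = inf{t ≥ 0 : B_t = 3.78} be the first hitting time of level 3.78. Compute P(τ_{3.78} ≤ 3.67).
P(τ_{3.78} ≤ 3.67) = 2(1 − Φ(3.78/√3.67)) = 2(1 − Φ(1.9731)) ≈ 0.0485

By the reflection principle for standard BM, P(τ_b ≤ t) = 2 · P(B_t ≥ b). Since B_t ~ N(0, t), P(B_t ≥ 3.78) = 1 − Φ(3.78/√t) = 1 − Φ(3.78/√3.67) = 1 − Φ(1.9731) ≈ 0.02424. Doubling: P(τ_{3.78} ≤ 3.67) ≈ 2 · 0.02424 = 0.04848 ≈ 0.0485.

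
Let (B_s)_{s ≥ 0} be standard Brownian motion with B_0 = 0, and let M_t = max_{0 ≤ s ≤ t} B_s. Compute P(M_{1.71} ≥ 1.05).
P(M_{1.71} ≥ 1.05) = 2·P(B_{1.71} ≥ 1.05) = 2(1 − Φ(1.05/√1.71)) ≈ 0.4220

By the reflection principle for Brownian motion, P(M_t ≥ a) = 2 · P(B_t ≥ a) for a ≥ 0. Since B_t ~ N(0, t), P(B_t ≥ 1.05) = 1 − Φ(1.05/√t) = 1 − Φ(1.05/√1.71) = 1 − Φ(0.8030). So
  P(M_{1.71} ≥ 1.05) = 2(1 − Φ(0.8030)) ≈ 0.4220.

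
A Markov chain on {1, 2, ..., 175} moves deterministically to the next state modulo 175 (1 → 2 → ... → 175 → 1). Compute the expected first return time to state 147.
E[T_147 | X_0 = 147] = 175

The chain cycles deterministically, so starting at state 147 it returns in exactly 175 steps. Equivalently, the stationary distribution is uniform π_j = 1/175 for every state j, so by Kac's formula E[T_147] = 1/π_147 = 175.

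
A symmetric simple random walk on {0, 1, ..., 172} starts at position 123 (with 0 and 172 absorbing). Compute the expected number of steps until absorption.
E[τ | X_0 = 123] = 6027

Let v_k = E[τ | X_0 = k]. Boundary: v_0 = v_172 = 0. Recurrence: v_k = 1 + (v_{k-1} + v_{k+1})/2 for 1 ≤ k ≤ 171. The particular solution to v_k − (v_{k-1} + v_{k+1})/2 = 1 is v_k = −k^2. Adding homogeneous solution A + B k and matching boundaries gives v_k = k (172 − k). Substituting k = 123: v_123 = 123 · 49 = 6027.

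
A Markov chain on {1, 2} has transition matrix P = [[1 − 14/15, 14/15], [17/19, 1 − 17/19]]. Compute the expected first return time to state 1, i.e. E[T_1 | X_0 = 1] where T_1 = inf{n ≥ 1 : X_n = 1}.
E[T_1 | X_0 = 1] = 1/π_1 = 521/255

For an irreducible recurrent Markov chain with stationary distribution π, E[T_i | X_0 = i] = 1/π_i (Kac's formula). Here π_1 = (17/19)/(14/15 + 17/19) = (17/19)/(521/285) = 255/521, so E[T_1 | X_0 = 1] = 1/π_1 = (14/15 + 17/19)/(17/19) = (521/285)/(17/19) = 521/255.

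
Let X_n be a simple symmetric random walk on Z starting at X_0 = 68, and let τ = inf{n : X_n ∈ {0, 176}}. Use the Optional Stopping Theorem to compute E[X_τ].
E[X_τ] = 68

X_n is a martingale and τ is a bounded-mean stopping time (indeed τ is finite a.s. with bounded expectation since the walk is in a bounded region). By the OST, E[X_τ] = E[X_0] = 68. Equivalently: E[X_τ] = 176 · P(hit 176 first) + 0 · P(hit 0 first) = 176 · (68/176) = 68.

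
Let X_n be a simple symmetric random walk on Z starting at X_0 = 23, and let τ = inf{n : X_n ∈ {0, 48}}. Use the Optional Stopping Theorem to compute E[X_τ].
E[X_τ] = 23

X_n is a martingale and τ is a bounded-mean stopping time (indeed τ is finite a.s. with bounded expectation since the walk is in a bounded region). By the OST, E[X_τ] = E[X_0] = 23. Equivalently: E[X_τ] = 48 · P(hit 48 first) + 0 · P(hit 0 first) = 48 · (23/48) = 23.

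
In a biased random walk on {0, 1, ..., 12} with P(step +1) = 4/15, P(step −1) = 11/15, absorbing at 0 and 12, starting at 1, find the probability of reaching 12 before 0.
P(hit 12 before 0) = (1 − (11/4)^1) / (1 − (11/4)^12) = 4194304/448344514215

Let u_k denote P(reach 12 before 0 | start at k). Boundary: u_0 = 0, u_12 = 1. Recurrence: u_k = 4/15·u_{k+1} + 11/15·u_{k-1} for 1 ≤ k ≤ 11. Try u_k = A + B·r^k with r = q/p = (11/15)/(4/15) = 11/4. Substitution satisfies the recurrence; boundary conditions give:
  u_k = (1 − r^k) / (1 − r^N) = (1 − (11/4)^1) / (1 − (11/4)^12) = 4194304/448344514215.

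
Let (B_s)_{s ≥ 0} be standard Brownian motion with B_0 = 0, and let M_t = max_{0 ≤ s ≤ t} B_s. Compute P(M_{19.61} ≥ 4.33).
P(M_{19.61} ≥ 4.33) = 2·P(B_{19.61} ≥ 4.33) = 2(1 − Φ(4.33/√19.61)) ≈ 0.3282

By the reflection principle for Brownian motion, P(M_t ≥ a) = 2 · P(B_t ≥ a) for a ≥ 0. Since B_t ~ N(0, t), P(B_t ≥ 4.33) = 1 − Φ(4.33/√t) = 1 − Φ(4.33/√19.61) = 1 − Φ(0.9778). So
  P(M_{19.61} ≥ 4.33) = 2(1 − Φ(0.9778)) ≈ 0.3282.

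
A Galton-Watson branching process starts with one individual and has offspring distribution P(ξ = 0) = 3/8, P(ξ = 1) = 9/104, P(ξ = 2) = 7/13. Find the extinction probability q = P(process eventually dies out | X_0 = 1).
q = 39/56

The pgf is f(s) = 3/8 + 9/104·s + 7/13·s². The extinction probability q is the smallest fixed point of f in [0, 1]. Setting s = f(s):
  7/13·s² + (9/104 − 1)·s + 3/8 = 0
  7/13·s² − (3/8 + 7/13)·s + 3/8 = 0
which factors as (s − 1)·(7/13·s − 3/8) = 0, giving roots s = 1 and s = (3/8)/(7/13) = 39/56.
Mean offspring μ = 9/104 + 2·7/13 = 121/104 > 1 (supercritical), so q < 1. The extinction probability is the smaller root: q = (3/8)/(7/13) = 39/56.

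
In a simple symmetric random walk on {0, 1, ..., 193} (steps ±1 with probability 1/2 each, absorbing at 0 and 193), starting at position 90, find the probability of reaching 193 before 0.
P(hit 193 before 0) = 90/193

Let u_k = P(hit 193 before 0 | start at k). Then u_0 = 0, u_193 = 1, and u_k = u_{k-1}/2 + u_{k+1}/2 for 1 ≤ k ≤ 192. This harmonic recurrence is solved by u_k = k/193, giving u_90 = 90/193.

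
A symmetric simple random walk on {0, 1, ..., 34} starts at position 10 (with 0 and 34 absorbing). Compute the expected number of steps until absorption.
E[τ | X_0 = 10] = 240

Let v_k = E[τ | X_0 = k]. Boundary: v_0 = v_34 = 0. Recurrence: v_k = 1 + (v_{k-1} + v_{k+1})/2 for 1 ≤ k ≤ 33. The particular solution to v_k − (v_{k-1} + v_{k+1})/2 = 1 is v_k = −k^2. Adding homogeneous solution A + B k and matching boundaries gives v_k = k (34 − k). Substituting k = 10: v_10 = 10 · 24 = 240.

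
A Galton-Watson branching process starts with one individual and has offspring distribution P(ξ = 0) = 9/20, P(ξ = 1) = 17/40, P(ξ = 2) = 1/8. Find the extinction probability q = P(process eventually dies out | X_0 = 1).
q = 1

Mean offspring μ = 0·9/20 + 1·17/40 + 2·1/8 = 27/40 ≤ 1. For μ ≤ 1 with offspring not concentrated at 1, the Galton-Watson process goes extinct almost surely, so q = 1.
(Algebraic check: The pgf is f(s) = 9/20 + 17/40·s + 1/8·s². The extinction probability q is the smallest fixed point of f in [0, 1]. Setting s = f(s):
  1/8·s² + (17/40 − 1)·s + 9/20 = 0
  1/8·s² − (9/20 + 1/8)·s + 9/20 = 0
which factors as (s − 1)·(1/8·s − 9/20) = 0, giving roots s = 1 and s = (9/20)/(1/8) = 18/5. Since 18/5 ≥ 1, the smallest root in [0, 1] is s = 1.)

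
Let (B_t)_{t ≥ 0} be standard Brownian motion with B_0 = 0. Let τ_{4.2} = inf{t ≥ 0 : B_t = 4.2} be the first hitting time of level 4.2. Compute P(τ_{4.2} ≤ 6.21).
P(τ_{4.2} ≤ 6.21) = 2(1 − Φ(4.2/√6.21)) = 2(1 − Φ(1.6854)) ≈ 0.0919

By the reflection principle for standard BM, P(τ_b ≤ t) = 2 · P(B_t ≥ b). Since B_t ~ N(0, t), P(B_t ≥ 4.2) = 1 − Φ(4.2/√t) = 1 − Φ(4.2/√6.21) = 1 − Φ(1.6854) ≈ 0.04596. Doubling: P(τ_{4.2} ≤ 6.21) ≈ 2 · 0.04596 = 0.09192 ≈ 0.0919.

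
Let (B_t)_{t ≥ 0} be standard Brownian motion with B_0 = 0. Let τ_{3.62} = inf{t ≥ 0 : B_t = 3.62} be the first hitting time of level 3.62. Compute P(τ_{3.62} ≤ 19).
P(τ_{3.62} ≤ 19) = 2(1 − Φ(3.62/√19)) = 2(1 − Φ(0.8305)) ≈ 0.4063

By the reflection principle for standard BM, P(τ_b ≤ t) = 2 · P(B_t ≥ b). Since B_t ~ N(0, t), P(B_t ≥ 3.62) = 1 − Φ(3.62/√t) = 1 − Φ(3.62/√19) = 1 − Φ(0.8305) ≈ 0.20313. Doubling: P(τ_{3.62} ≤ 19) ≈ 2 · 0.20313 = 0.40626 ≈ 0.4063.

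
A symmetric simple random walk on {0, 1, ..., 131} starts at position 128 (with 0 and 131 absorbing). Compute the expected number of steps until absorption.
E[τ | X_0 = 128] = 384

Let v_k = E[τ | X_0 = k]. Boundary: v_0 = v_131 = 0. Recurrence: v_k = 1 + (v_{k-1} + v_{k+1})/2 for 1 ≤ k ≤ 130. The particular solution to v_k − (v_{k-1} + v_{k+1})/2 = 1 is v_k = −k^2. Adding homogeneous solution A + B k and matching boundaries gives v_k = k (131 − k). Substituting k = 128: v_128 = 128 · 3 = 384.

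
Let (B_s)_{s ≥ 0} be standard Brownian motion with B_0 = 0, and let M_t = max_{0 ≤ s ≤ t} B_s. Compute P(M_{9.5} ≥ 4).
P(M_{9.5} ≥ 4) = 2·P(B_{9.5} ≥ 4) = 2(1 − Φ(4/√9.5)) ≈ 0.1944

By the reflection principle for Brownian motion, P(M_t ≥ a) = 2 · P(B_t ≥ a) for a ≥ 0. Since B_t ~ N(0, t), P(B_t ≥ 4) = 1 − Φ(4/√t) = 1 − Φ(4/√9.5) = 1 − Φ(1.2978). So
  P(M_{9.5} ≥ 4) = 2(1 − Φ(1.2978)) ≈ 0.1944.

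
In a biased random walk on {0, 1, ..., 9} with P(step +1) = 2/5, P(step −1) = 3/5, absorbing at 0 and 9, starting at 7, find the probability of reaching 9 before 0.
P(hit 9 before 0) = (1 − (3/2)^7) / (1 − (3/2)^9) = 8236/19171

Let u_k denote P(reach 9 before 0 | start at k). Boundary: u_0 = 0, u_9 = 1. Recurrence: u_k = 2/5·u_{k+1} + 3/5·u_{k-1} for 1 ≤ k ≤ 8. Try u_k = A + B·r^k with r = q/p = (3/5)/(2/5) = 3/2. Substitution satisfies the recurrence; boundary conditions give:
  u_k = (1 − r^k) / (1 − r^N) = (1 − (3/2)^7) / (1 − (3/2)^9) = 8236/19171.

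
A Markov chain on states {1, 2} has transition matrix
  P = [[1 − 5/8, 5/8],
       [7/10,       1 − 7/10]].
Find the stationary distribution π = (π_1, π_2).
π_1 = 28/53, π_2 = 25/53

Solve πP = π with π_1 + π_2 = 1. From πP = π: π_1 · (1 − 5/8) + π_2 · 7/10 = π_1 ⇒ π_2 · 7/10 = π_1 · 5/8 ⇒ π_2/π_1 = (5/8)/(7/10) = 25/28. Together with π_1 + π_2 = 1:
  π_1 = (7/10)/(5/8 + 7/10) = (7/10)/(53/40) = 28/53,
  π_2 = (5/8)/(5/8 + 7/10) = (5/8)/(53/40) = 25/53.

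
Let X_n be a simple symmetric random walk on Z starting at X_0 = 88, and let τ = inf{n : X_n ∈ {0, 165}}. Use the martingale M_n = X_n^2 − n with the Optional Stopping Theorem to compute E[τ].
E[τ] = 6776

M_n = X_n^2 − n is a martingale (since E[X_{n+1}^2 | F_n] = X_n^2 + 1). By OST (τ has finite mean in a bounded region), E[M_τ] = E[M_0] = X_0^2 − 0 = 88^2 = 7744. Also E[M_τ] = E[X_τ^2] − E[τ]. The walk exits at 0 or 165, with P(hit 165 first) = 88/165, so E[X_τ^2] = 165^2 · 88/165 + 0 = 14520. Thus E[τ] = E[X_τ^2] − E[M_τ] = 14520 − 7744 = 6776 = 88(165 − 88) = 6776.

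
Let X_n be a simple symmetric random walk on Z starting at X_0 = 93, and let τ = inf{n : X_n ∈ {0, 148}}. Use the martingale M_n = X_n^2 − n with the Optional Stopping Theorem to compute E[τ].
E[τ] = 5115

M_n = X_n^2 − n is a martingale (since E[X_{n+1}^2 | F_n] = X_n^2 + 1). By OST (τ has finite mean in a bounded region), E[M_τ] = E[M_0] = X_0^2 − 0 = 93^2 = 8649. Also E[M_τ] = E[X_τ^2] − E[τ]. The walk exits at 0 or 148, with P(hit 148 first) = 93/148, so E[X_τ^2] = 148^2 · 93/148 + 0 = 13764. Thus E[τ] = E[X_τ^2] − E[M_τ] = 13764 − 8649 = 5115 = 93(148 − 93) = 5115.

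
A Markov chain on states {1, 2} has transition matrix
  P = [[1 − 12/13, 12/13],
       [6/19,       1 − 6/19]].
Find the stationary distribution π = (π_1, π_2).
π_1 = 13/51, π_2 = 38/51

Solve πP = π with π_1 + π_2 = 1. From πP = π: π_1 · (1 − 12/13) + π_2 · 6/19 = π_1 ⇒ π_2 · 6/19 = π_1 · 12/13 ⇒ π_2/π_1 = (12/13)/(6/19) = 38/13. Together with π_1 + π_2 = 1:
  π_1 = (6/19)/(12/13 + 6/19) = (6/19)/(306/247) = 13/51,
  π_2 = (12/13)/(12/13 + 6/19) = (12/13)/(306/247) = 38/51.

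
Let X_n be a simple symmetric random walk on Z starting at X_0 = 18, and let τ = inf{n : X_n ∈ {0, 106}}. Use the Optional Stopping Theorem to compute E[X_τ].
E[X_τ] = 18

X_n is a martingale and τ is a bounded-mean stopping time (indeed τ is finite a.s. with bounded expectation since the walk is in a bounded region). By the OST, E[X_τ] = E[X_0] = 18. Equivalently: E[X_τ] = 106 · P(hit 106 first) + 0 · P(hit 0 first) = 106 · (18/106) = 18.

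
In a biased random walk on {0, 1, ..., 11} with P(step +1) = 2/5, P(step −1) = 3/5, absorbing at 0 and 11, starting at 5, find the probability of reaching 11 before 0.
P(hit 11 before 0) = (1 − (3/2)^5) / (1 − (3/2)^11) = 13504/175099

Let u_k denote P(reach 11 before 0 | start at k). Boundary: u_0 = 0, u_11 = 1. Recurrence: u_k = 2/5·u_{k+1} + 3/5·u_{k-1} for 1 ≤ k ≤ 10. Try u_k = A + B·r^k with r = q/p = (3/5)/(2/5) = 3/2. Substitution satisfies the recurrence; boundary conditions give:
  u_k = (1 − r^k) / (1 − r^N) = (1 − (3/2)^5) / (1 − (3/2)^11) = 13504/175099.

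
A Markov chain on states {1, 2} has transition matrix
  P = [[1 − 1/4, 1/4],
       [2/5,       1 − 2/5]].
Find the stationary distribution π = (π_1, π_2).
π_1 = 8/13, π_2 = 5/13

Solve πP = π with π_1 + π_2 = 1. From πP = π: π_1 · (1 − 1/4) + π_2 · 2/5 = π_1 ⇒ π_2 · 2/5 = π_1 · 1/4 ⇒ π_2/π_1 = (1/4)/(2/5) = 5/8. Together with π_1 + π_2 = 1:
  π_1 = (2/5)/(1/4 + 2/5) = (2/5)/(13/20) = 8/13,
  π_2 = (1/4)/(1/4 + 2/5) = (1/4)/(13/20) = 5/13.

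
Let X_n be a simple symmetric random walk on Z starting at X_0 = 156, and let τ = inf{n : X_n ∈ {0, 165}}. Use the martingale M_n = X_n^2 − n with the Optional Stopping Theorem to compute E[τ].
E[τ] = 1404

M_n = X_n^2 − n is a martingale (since E[X_{n+1}^2 | F_n] = X_n^2 + 1). By OST (τ has finite mean in a bounded region), E[M_τ] = E[M_0] = X_0^2 − 0 = 156^2 = 24336. Also E[M_τ] = E[X_τ^2] − E[τ]. The walk exits at 0 or 165, with P(hit 165 first) = 156/165, so E[X_τ^2] = 165^2 · 156/165 + 0 = 25740. Thus E[τ] = E[X_τ^2] − E[M_τ] = 25740 − 24336 = 1404 = 156(165 − 156) = 1404.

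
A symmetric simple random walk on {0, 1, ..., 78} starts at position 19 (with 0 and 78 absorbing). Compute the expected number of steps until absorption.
E[τ | X_0 = 19] = 1121

Let v_k = E[τ | X_0 = k]. Boundary: v_0 = v_78 = 0. Recurrence: v_k = 1 + (v_{k-1} + v_{k+1})/2 for 1 ≤ k ≤ 77. The particular solution to v_k − (v_{k-1} + v_{k+1})/2 = 1 is v_k = −k^2. Adding homogeneous solution A + B k and matching boundaries gives v_k = k (78 − k). Substituting k = 19: v_19 = 19 · 59 = 1121.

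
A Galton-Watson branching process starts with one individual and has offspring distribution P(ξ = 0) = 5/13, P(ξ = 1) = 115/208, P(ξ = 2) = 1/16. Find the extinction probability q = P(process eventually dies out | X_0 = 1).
q = 1

Mean offspring μ = 0·5/13 + 1·115/208 + 2·1/16 = 141/208 ≤ 1. For μ ≤ 1 with offspring not concentrated at 1, the Galton-Watson process goes extinct almost surely, so q = 1.
(Algebraic check: The pgf is f(s) = 5/13 + 115/208·s + 1/16·s². The extinction probability q is the smallest fixed point of f in [0, 1]. Setting s = f(s):
  1/16·s² + (115/208 − 1)·s + 5/13 = 0
  1/16·s² − (5/13 + 1/16)·s + 5/13 = 0
which factors as (s − 1)·(1/16·s − 5/13) = 0, giving roots s = 1 and s = (5/13)/(1/16) = 80/13. Since 80/13 ≥ 1, the smallest root in [0, 1] is s = 1.)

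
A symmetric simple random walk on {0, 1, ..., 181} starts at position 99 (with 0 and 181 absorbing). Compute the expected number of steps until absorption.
E[τ | X_0 = 99] = 8118

Let v_k = E[τ | X_0 = k]. Boundary: v_0 = v_181 = 0. Recurrence: v_k = 1 + (v_{k-1} + v_{k+1})/2 for 1 ≤ k ≤ 180. The particular solution to v_k − (v_{k-1} + v_{k+1})/2 = 1 is v_k = −k^2. Adding homogeneous solution A + B k and matching boundaries gives v_k = k (181 − k). Substituting k = 99: v_99 = 99 · 82 = 8118.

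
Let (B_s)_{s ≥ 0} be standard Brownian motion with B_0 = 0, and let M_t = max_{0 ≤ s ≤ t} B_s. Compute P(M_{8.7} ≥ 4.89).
P(M_{8.7} ≥ 4.89) = 2·P(B_{8.7} ≥ 4.89) = 2(1 − Φ(4.89/√8.7)) ≈ 0.0973

By the reflection principle for Brownian motion, P(M_t ≥ a) = 2 · P(B_t ≥ a) for a ≥ 0. Since B_t ~ N(0, t), P(B_t ≥ 4.89) = 1 − Φ(4.89/√t) = 1 − Φ(4.89/√8.7) = 1 − Φ(1.6579). So
  P(M_{8.7} ≥ 4.89) = 2(1 − Φ(1.6579)) ≈ 0.0973.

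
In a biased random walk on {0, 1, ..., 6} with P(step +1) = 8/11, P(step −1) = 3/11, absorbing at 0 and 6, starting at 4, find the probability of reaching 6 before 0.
P(hit 6 before 0) = (1 − (3/8)^4) / (1 − (3/8)^6) = 4672/4753

Let u_k denote P(reach 6 before 0 | start at k). Boundary: u_0 = 0, u_6 = 1. Recurrence: u_k = 8/11·u_{k+1} + 3/11·u_{k-1} for 1 ≤ k ≤ 5. Try u_k = A + B·r^k with r = q/p = (3/11)/(8/11) = 3/8. Substitution satisfies the recurrence; boundary conditions give:
  u_k = (1 − r^k) / (1 − r^N) = (1 − (3/8)^4) / (1 − (3/8)^6) = 4672/4753.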